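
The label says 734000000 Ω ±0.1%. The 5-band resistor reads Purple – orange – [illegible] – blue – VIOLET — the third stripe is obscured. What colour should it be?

734000000 Ω = 734 × 10^6.
The third band gives digit 4 of the significand, and 4 is yellow.

yellow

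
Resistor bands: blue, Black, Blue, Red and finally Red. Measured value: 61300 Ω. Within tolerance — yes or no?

yes

Blue → 6 (first significant figure)
Black → 0 (second significant figure)
Blue → 6 (third significant figure)
Red → ×10^2 multiplier
Red → ±2% tolerance
606 × 100 = 60600 Ω
Allowed range: 59388 Ω to 61812 Ω.
61300 Ω lies inside that range.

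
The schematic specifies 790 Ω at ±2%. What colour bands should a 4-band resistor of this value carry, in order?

violet, white, brown, red

790 Ω = 79 × 10^1.
7 → violet
9 → white
Multiplier 10^1 → brown.
±2% tolerance → red.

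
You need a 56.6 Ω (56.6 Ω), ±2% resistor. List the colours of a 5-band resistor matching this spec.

green, blue, blue, gold, red

56.6 Ω = 566 × 10^-1.
5 → green
6 → blue
6 → blue
Multiplier 10^-1 → gold.
±2% tolerance → red.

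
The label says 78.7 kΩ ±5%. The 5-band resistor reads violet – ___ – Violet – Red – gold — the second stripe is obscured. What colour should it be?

grey

78700 Ω = 787 × 10^2.
The second band gives digit 8 of the significand, and 8 is grey.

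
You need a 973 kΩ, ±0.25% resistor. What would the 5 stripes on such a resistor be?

973000 Ω = 973 × 10^3.
9 → white
7 → violet
3 → orange
Multiplier 10^3 → orange.
±0.25% tolerance → blue.

white, violet, orange, orange, blue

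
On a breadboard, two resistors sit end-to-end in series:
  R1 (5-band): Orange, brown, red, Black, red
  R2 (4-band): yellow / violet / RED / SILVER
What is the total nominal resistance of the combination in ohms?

R1: orange, brown, red → 312; black ×1 → 312 Ω.
R2: yellow, violet → 47; red ×10^2 → 4700 Ω.
Series: 312 + 4700 = 5012 Ω.

5012 Ω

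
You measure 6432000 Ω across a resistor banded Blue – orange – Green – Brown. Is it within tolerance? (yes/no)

no

Blue → 6 (first significant figure)
Orange → 3 (second significant figure)
Green → ×10^5 multiplier
Brown → ±1% tolerance
63 × 100000 = 6300000 Ω
Allowed range: 6237000 Ω to 6363000 Ω.
6432000 Ω lies outside that range.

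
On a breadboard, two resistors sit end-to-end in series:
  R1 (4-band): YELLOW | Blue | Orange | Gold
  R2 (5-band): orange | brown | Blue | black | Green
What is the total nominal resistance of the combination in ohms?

46316 Ω

R1: yellow, blue → 46; orange ×10^3 → 46000 Ω.
R2: orange, brown, blue → 316; black ×1 → 316 Ω.
Series: 46000 + 316 = 46316 Ω.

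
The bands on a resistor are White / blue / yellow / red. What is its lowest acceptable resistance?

White → 9 (first significant figure)
Blue → 6 (second significant figure)
Yellow → ×10^4 multiplier
Red → ±2% tolerance
96 × 10000 = 960000 Ω
Lowest = 960000 × (1 − 2/100) = 940800 Ω.

940800 Ω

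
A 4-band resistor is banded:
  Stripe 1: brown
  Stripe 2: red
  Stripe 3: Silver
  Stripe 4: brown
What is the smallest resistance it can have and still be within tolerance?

0.1188 Ω

Brown → 1 (first significant figure)
Red → 2 (second significant figure)
Silver → ×0.01 multiplier
Brown → ±1% tolerance
12 × 0.01 = 0.12 Ω
Smallest = 0.12 × (1 − 1/100) = 0.1188 Ω.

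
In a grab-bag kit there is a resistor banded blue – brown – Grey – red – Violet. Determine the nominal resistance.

61800 Ω

Blue → 6 (first significant figure)
Brown → 1 (second significant figure)
Grey → 8 (third significant figure)
Red → ×10^2 multiplier
618 × 100 = 61800 Ω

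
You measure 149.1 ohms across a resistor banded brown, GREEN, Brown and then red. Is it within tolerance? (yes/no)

yes

Brown → 1 (first significant figure)
Green → 5 (second significant figure)
Brown → ×10 multiplier
Red → ±2% tolerance
15 × 10 = 150 Ω
Allowed range: 147 Ω to 153 Ω.
149.1 ohms lies inside that range.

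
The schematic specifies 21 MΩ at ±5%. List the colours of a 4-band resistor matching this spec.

21000000 Ω = 21 × 10^6.
2 → red
1 → brown
Multiplier 10^6 → blue.
±5% tolerance → gold.

red, brown, blue, gold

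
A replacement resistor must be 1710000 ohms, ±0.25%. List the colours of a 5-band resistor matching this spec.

brown, violet, brown, yellow, blue

1710000 Ω = 171 × 10^4.
1 → brown
7 → violet
1 → brown
Multiplier 10^4 → yellow.
±0.25% tolerance → blue.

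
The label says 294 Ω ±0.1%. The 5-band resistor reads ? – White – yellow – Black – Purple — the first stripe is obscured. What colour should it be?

red

294 Ω = 294 × 10^0.
The first band gives digit 2 of the significand, and 2 is red.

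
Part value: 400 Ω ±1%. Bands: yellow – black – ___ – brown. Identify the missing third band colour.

brown

400 Ω = 40 × 10^1.
The third band is the multiplier, 10^1, which is brown.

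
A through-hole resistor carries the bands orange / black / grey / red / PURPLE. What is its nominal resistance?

30800 Ω

Orange → 3 (first significant figure)
Black → 0 (second significant figure)
Grey → 8 (third significant figure)
Red → ×10^2 multiplier
308 × 100 = 30800 Ω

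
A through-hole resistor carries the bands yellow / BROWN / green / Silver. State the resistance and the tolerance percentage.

4100000 Ω ±10%

Yellow → 4 (first significant figure)
Brown → 1 (second significant figure)
Green → ×10^5 multiplier
Silver → ±10% tolerance
41 × 100000 = 4100000 Ω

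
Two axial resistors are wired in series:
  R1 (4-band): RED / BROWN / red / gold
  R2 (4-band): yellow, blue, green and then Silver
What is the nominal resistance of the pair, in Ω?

4602100 Ω

R1: red, brown → 21; red ×10^2 → 2100 Ω.
R2: yellow, blue → 46; green ×10^5 → 4600000 Ω.
Series: 2100 + 4600000 = 4602100 Ω.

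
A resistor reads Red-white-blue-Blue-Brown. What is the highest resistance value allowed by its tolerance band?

Red → 2 (first significant figure)
White → 9 (second significant figure)
Blue → 6 (third significant figure)
Blue → ×10^6 multiplier
Brown → ±1% tolerance
296 × 1000000 = 296000000 Ω
Highest = 296000000 × (1 + 1/100) = 298960000 Ω.

298960000 Ω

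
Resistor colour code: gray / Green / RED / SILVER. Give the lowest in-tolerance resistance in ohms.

Grey → 8 (first significant figure)
Green → 5 (second significant figure)
Red → ×10^2 multiplier
Silver → ±10% tolerance
85 × 100 = 8500 Ω
Lowest = 8500 × (1 − 10/100) = 7650 Ω.

7650 Ω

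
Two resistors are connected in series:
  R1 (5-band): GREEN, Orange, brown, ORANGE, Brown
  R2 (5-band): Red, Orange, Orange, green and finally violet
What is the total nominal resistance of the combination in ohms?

23831000 Ω

R1: green, orange, brown → 531; orange ×10^3 → 531000 Ω.
R2: red, orange, orange → 233; green ×10^5 → 23300000 Ω.
Series: 531000 + 23300000 = 23831000 Ω.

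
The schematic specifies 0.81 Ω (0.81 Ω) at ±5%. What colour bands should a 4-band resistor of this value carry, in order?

0.81 Ω = 81 × 10^-2.
8 → grey
1 → brown
Multiplier 10^-2 → silver.
±5% tolerance → gold.

grey, brown, silver, gold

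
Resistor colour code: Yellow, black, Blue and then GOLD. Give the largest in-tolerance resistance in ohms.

42000000 Ω

Yellow → 4 (first significant figure)
Black → 0 (second significant figure)
Blue → ×10^6 multiplier
Gold → ±5% tolerance
40 × 1000000 = 40000000 Ω
Largest = 40000000 × (1 + 5/100) = 42000000 Ω.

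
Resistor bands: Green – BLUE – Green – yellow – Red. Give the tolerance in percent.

±2%

The last band, red, is the tolerance band.
Red corresponds to ±2%.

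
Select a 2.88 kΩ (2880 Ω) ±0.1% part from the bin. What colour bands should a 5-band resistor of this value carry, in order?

red, grey, grey, brown, violet

2880 Ω = 288 × 10^1.
2 → red
8 → grey
8 → grey
Multiplier 10^1 → brown.
±0.1% tolerance → violet.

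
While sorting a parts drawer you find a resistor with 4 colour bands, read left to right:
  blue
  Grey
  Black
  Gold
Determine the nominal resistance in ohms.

Blue → 6 (first significant figure)
Grey → 8 (second significant figure)
Black → ×1 multiplier
68 × 1 = 68 Ω

68 Ω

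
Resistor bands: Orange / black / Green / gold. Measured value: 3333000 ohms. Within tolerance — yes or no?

no

Orange → 3 (first significant figure)
Black → 0 (second significant figure)
Green → ×10^5 multiplier
Gold → ±5% tolerance
30 × 100000 = 3000000 Ω
Allowed range: 2850000 Ω to 3150000 Ω.
3333000 ohms lies outside that range.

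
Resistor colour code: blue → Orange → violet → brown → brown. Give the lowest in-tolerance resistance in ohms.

6306.3 Ω

Blue → 6 (first significant figure)
Orange → 3 (second significant figure)
Violet → 7 (third significant figure)
Brown → ×10 multiplier
Brown → ±1% tolerance
637 × 10 = 6370 Ω
Lowest = 6370 × (1 − 1/100) = 6306.3 Ω.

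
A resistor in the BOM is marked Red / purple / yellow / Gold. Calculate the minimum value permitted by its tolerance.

256500 Ω

Red → 2 (first significant figure)
Violet → 7 (second significant figure)
Yellow → ×10^4 multiplier
Gold → ±5% tolerance
27 × 10000 = 270000 Ω
Minimum = 270000 × (1 − 5/100) = 256500 Ω.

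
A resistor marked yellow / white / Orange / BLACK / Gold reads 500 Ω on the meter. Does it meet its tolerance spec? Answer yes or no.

Yellow → 4 (first significant figure)
White → 9 (second significant figure)
Orange → 3 (third significant figure)
Black → ×1 multiplier
Gold → ±5% tolerance
493 × 1 = 493 Ω
Allowed range: 468.35 Ω to 517.65 Ω.
500 Ω lies inside that range.

yes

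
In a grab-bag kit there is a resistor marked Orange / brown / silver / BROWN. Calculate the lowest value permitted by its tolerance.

Orange → 3 (first significant figure)
Brown → 1 (second significant figure)
Silver → ×0.01 multiplier
Brown → ±1% tolerance
31 × 0.01 = 0.31 Ω
Lowest = 0.31 × (1 − 1/100) = 0.3069 Ω.

0.3069 Ω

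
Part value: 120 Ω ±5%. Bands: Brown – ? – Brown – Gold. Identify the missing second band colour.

120 Ω = 12 × 10^1.
The second band gives digit 2 of the significand, and 2 is red.

red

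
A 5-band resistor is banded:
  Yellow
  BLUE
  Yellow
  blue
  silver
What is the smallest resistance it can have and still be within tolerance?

Yellow → 4 (first significant figure)
Blue → 6 (second significant figure)
Yellow → 4 (third significant figure)
Blue → ×10^6 multiplier
Silver → ±10% tolerance
464 × 1000000 = 464000000 Ω
Smallest = 464000000 × (1 − 10/100) = 417600000 Ω.

417600000 Ω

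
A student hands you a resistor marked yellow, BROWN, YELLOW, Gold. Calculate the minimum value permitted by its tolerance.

Yellow → 4 (first significant figure)
Brown → 1 (second significant figure)
Yellow → ×10^4 multiplier
Gold → ±5% tolerance
41 × 10000 = 410000 Ω
Minimum = 410000 × (1 − 5/100) = 389500 Ω.

389500 Ω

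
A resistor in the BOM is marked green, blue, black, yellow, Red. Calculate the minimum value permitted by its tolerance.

5488000 Ω

Green → 5 (first significant figure)
Blue → 6 (second significant figure)
Black → 0 (third significant figure)
Yellow → ×10^4 multiplier
Red → ±2% tolerance
560 × 10000 = 5600000 Ω
Minimum = 5600000 × (1 − 2/100) = 5488000 Ω.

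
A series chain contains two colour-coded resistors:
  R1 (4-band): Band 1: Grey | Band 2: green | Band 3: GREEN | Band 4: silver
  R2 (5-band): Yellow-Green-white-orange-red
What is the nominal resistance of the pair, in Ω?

R1: grey, green → 85; green ×10^5 → 8500000 Ω.
R2: yellow, green, white → 459; orange ×10^3 → 459000 Ω.
Series: 8500000 + 459000 = 8959000 Ω.

8959000 Ω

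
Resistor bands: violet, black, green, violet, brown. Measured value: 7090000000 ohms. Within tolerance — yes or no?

Violet → 7 (first significant figure)
Black → 0 (second significant figure)
Green → 5 (third significant figure)
Violet → ×10^7 multiplier
Brown → ±1% tolerance
705 × 10000000 = 7050000000 Ω
Allowed range: 6979500000 Ω to 7120500000 Ω.
7090000000 ohms lies inside that range.

yes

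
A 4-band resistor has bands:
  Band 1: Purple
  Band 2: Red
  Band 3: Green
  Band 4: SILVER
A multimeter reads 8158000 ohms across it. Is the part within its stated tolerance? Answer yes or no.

no

Violet → 7 (first significant figure)
Red → 2 (second significant figure)
Green → ×10^5 multiplier
Silver → ±10% tolerance
72 × 100000 = 7200000 Ω
Allowed range: 6480000 Ω to 7920000 Ω.
8158000 ohms lies outside that range.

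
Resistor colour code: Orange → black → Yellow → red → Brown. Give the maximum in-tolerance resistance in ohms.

Orange → 3 (first significant figure)
Black → 0 (second significant figure)
Yellow → 4 (third significant figure)
Red → ×10^2 multiplier
Brown → ±1% tolerance
304 × 100 = 30400 Ω
Maximum = 30400 × (1 + 1/100) = 30704 Ω.

30704 Ω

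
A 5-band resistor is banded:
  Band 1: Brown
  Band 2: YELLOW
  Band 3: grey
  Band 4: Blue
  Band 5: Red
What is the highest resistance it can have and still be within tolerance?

150960000 Ω

Brown → 1 (first significant figure)
Yellow → 4 (second significant figure)
Grey → 8 (third significant figure)
Blue → ×10^6 multiplier
Red → ±2% tolerance
148 × 1000000 = 148000000 Ω
Highest = 148000000 × (1 + 2/100) = 150960000 Ω.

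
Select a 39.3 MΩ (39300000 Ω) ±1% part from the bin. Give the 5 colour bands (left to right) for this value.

orange, white, orange, green, brown

39300000 Ω = 393 × 10^5.
3 → orange
9 → white
3 → orange
Multiplier 10^5 → green.
±1% tolerance → brown.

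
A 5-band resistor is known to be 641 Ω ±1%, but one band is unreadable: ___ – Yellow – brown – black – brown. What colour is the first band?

blue

641 Ω = 641 × 10^0.
The first band gives digit 6 of the significand, and 6 is blue.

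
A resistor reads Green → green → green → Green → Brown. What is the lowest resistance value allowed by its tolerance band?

Green → 5 (first significant figure)
Green → 5 (second significant figure)
Green → 5 (third significant figure)
Green → ×10^5 multiplier
Brown → ±1% tolerance
555 × 100000 = 55500000 Ω
Lowest = 55500000 × (1 − 1/100) = 54945000 Ω.

54945000 Ω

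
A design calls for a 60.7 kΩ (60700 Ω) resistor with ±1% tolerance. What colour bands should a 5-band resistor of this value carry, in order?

60700 Ω = 607 × 10^2.
6 → blue
0 → black
7 → violet
Multiplier 10^2 → red.
±1% tolerance → brown.

blue, black, violet, red, brown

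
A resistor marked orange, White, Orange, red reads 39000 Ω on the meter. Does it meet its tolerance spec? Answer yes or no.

yes

Orange → 3 (first significant figure)
White → 9 (second significant figure)
Orange → ×10^3 multiplier
Red → ±2% tolerance
39 × 1000 = 39000 Ω
Allowed range: 38220 Ω to 39780 Ω.
39000 Ω lies inside that range.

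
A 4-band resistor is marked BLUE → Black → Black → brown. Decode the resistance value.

60 Ω

Blue → 6 (first significant figure)
Black → 0 (second significant figure)
Black → ×1 multiplier
60 × 1 = 60 Ω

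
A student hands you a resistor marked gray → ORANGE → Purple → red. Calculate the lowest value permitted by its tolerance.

813400000 Ω

Grey → 8 (first significant figure)
Orange → 3 (second significant figure)
Violet → ×10^7 multiplier
Red → ±2% tolerance
83 × 10000000 = 830000000 Ω
Lowest = 830000000 × (1 − 2/100) = 813400000 Ω.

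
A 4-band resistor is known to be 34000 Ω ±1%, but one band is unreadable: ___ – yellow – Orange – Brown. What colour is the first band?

orange

34000 Ω = 34 × 10^3.
The first band gives digit 3 of the significand, and 3 is orange.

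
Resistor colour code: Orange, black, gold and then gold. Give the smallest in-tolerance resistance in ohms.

2.85 Ω

Orange → 3 (first significant figure)
Black → 0 (second significant figure)
Gold → ×0.1 multiplier
Gold → ±5% tolerance
30 × 0.1 = 3 Ω
Smallest = 3 × (1 − 5/100) = 2.85 Ω.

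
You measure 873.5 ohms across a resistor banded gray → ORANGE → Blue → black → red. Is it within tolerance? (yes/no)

no

Grey → 8 (first significant figure)
Orange → 3 (second significant figure)
Blue → 6 (third significant figure)
Black → ×1 multiplier
Red → ±2% tolerance
836 × 1 = 836 Ω
Allowed range: 819.28 Ω to 852.72 Ω.
873.5 ohms lies outside that range.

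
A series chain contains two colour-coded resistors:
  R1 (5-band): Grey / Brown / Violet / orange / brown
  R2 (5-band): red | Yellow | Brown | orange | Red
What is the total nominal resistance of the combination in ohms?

R1: grey, brown, violet → 817; orange ×10^3 → 817000 Ω.
R2: red, yellow, brown → 241; orange ×10^3 → 241000 Ω.
Series: 817000 + 241000 = 1058000 Ω.

1058000 Ω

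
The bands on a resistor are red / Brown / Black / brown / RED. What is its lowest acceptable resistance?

2058 Ω

Red → 2 (first significant figure)
Brown → 1 (second significant figure)
Black → 0 (third significant figure)
Brown → ×10 multiplier
Red → ±2% tolerance
210 × 10 = 2100 Ω
Lowest = 2100 × (1 − 2/100) = 2058 Ω.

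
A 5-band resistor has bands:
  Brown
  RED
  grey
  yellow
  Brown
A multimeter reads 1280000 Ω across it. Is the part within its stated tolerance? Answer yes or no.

Brown → 1 (first significant figure)
Red → 2 (second significant figure)
Grey → 8 (third significant figure)
Yellow → ×10^4 multiplier
Brown → ±1% tolerance
128 × 10000 = 1280000 Ω
Allowed range: 1267200 Ω to 1292800 Ω.
1280000 Ω lies inside that range.

yes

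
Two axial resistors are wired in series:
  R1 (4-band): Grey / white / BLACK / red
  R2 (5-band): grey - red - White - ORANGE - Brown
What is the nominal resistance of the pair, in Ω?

R1: grey, white → 89; black ×1 → 89 Ω.
R2: grey, red, white → 829; orange ×10^3 → 829000 Ω.
Series: 89 + 829000 = 829089 Ω.

829089 Ω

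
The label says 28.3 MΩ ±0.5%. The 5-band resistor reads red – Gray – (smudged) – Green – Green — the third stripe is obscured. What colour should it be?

orange

28300000 Ω = 283 × 10^5.
The third band gives digit 3 of the significand, and 3 is orange.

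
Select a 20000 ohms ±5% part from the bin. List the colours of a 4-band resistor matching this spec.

red, black, orange, gold

20000 Ω = 20 × 10^3.
2 → red
0 → black
Multiplier 10^3 → orange.
±5% tolerance → gold.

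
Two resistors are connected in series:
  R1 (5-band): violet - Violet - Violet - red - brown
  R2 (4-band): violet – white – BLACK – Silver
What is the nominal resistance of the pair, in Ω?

77779 Ω

R1: violet, violet, violet → 777; red ×10^2 → 77700 Ω.
R2: violet, white → 79; black ×1 → 79 Ω.
Series: 77700 + 79 = 77779 Ω.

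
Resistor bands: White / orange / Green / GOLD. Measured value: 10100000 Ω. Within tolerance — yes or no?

no

White → 9 (first significant figure)
Orange → 3 (second significant figure)
Green → ×10^5 multiplier
Gold → ±5% tolerance
93 × 100000 = 9300000 Ω
Allowed range: 8835000 Ω to 9765000 Ω.
10100000 Ω lies outside that range.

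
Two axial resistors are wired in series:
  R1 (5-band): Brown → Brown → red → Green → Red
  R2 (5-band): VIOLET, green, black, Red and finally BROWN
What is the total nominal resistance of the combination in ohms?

R1: brown, brown, red → 112; green ×10^5 → 11200000 Ω.
R2: violet, green, black → 750; red ×10^2 → 75000 Ω.
Series: 11200000 + 75000 = 11275000 Ω.

11275000 Ω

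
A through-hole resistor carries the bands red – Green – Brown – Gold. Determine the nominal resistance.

250 Ω

Red → 2 (first significant figure)
Green → 5 (second significant figure)
Brown → ×10 multiplier
25 × 10 = 250 Ω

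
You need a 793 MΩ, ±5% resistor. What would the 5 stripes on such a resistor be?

violet, white, orange, blue, gold

793000000 Ω = 793 × 10^6.
7 → violet
9 → white
3 → orange
Multiplier 10^6 → blue.
±5% tolerance → gold.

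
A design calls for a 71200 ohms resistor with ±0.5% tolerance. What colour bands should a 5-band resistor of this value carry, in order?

violet, brown, red, red, green

71200 Ω = 712 × 10^2.
7 → violet
1 → brown
2 → red
Multiplier 10^2 → red.
±0.5% tolerance → green.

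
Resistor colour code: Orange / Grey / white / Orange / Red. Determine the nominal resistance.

Orange → 3 (first significant figure)
Grey → 8 (second significant figure)
White → 9 (third significant figure)
Orange → ×10^3 multiplier
389 × 1000 = 389000 Ω

389000 Ω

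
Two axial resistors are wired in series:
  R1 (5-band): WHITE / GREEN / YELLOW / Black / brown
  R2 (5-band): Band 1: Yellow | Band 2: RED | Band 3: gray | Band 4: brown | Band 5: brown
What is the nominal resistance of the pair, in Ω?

5234 Ω

R1: white, green, yellow → 954; black ×1 → 954 Ω.
R2: yellow, red, grey → 428; brown ×10 → 4280 Ω.
Series: 954 + 4280 = 5234 Ω.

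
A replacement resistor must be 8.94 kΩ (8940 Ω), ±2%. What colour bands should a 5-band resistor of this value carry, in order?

grey, white, yellow, brown, red

8940 Ω = 894 × 10^1.
8 → grey
9 → white
4 → yellow
Multiplier 10^1 → brown.
±2% tolerance → red.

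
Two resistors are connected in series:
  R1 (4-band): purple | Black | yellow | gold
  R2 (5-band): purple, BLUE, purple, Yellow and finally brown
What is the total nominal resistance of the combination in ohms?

R1: violet, black → 70; yellow ×10^4 → 700000 Ω.
R2: violet, blue, violet → 767; yellow ×10^4 → 7670000 Ω.
Series: 700000 + 7670000 = 8370000 Ω.

8370000 Ω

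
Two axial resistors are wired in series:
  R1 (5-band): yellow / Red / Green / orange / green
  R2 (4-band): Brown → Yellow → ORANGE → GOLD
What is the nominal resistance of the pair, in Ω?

R1: yellow, red, green → 425; orange ×10^3 → 425000 Ω.
R2: brown, yellow → 14; orange ×10^3 → 14000 Ω.
Series: 425000 + 14000 = 439000 Ω.

439000 Ω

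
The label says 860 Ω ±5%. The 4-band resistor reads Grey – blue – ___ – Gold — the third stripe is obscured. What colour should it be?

brown

860 Ω = 86 × 10^1.
The third band is the multiplier, 10^1, which is brown.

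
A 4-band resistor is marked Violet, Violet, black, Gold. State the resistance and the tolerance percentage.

Violet → 7 (first significant figure)
Violet → 7 (second significant figure)
Black → ×1 multiplier
Gold → ±5% tolerance
77 × 1 = 77 Ω

77 Ω ±5%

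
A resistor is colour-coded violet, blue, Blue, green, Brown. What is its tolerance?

The last band, brown, is the tolerance band.
Brown corresponds to ±1%.

±1%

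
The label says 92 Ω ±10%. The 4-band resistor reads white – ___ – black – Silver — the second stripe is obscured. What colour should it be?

92 Ω = 92 × 10^0.
The second band gives digit 2 of the significand, and 2 is red.

red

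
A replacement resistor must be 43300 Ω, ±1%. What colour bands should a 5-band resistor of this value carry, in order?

yellow, orange, orange, red, brown

43300 Ω = 433 × 10^2.
4 → yellow
3 → orange
3 → orange
Multiplier 10^2 → red.
±1% tolerance → brown.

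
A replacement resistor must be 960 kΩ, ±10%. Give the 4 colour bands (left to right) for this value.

960000 Ω = 96 × 10^4.
9 → white
6 → blue
Multiplier 10^4 → yellow.
±10% tolerance → silver.

white, blue, yellow, silver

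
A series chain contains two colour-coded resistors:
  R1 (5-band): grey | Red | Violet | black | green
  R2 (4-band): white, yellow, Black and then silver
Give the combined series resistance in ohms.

921 Ω

R1: grey, red, violet → 827; black ×1 → 827 Ω.
R2: white, yellow → 94; black ×1 → 94 Ω.
Series: 827 + 94 = 921 Ω.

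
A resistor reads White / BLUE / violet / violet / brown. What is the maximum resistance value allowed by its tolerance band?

9766700000 Ω

White → 9 (first significant figure)
Blue → 6 (second significant figure)
Violet → 7 (third significant figure)
Violet → ×10^7 multiplier
Brown → ±1% tolerance
967 × 10000000 = 9670000000 Ω
Maximum = 9670000000 × (1 + 1/100) = 9766700000 Ω.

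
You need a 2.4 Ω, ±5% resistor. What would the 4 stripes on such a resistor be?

red, yellow, gold, gold

2.4 Ω = 24 × 10^-1.
2 → red
4 → yellow
Multiplier 10^-1 → gold.
±5% tolerance → gold.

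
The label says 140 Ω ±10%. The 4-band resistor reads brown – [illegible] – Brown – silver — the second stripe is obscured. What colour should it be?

140 Ω = 14 × 10^1.
The second band gives digit 4 of the significand, and 4 is yellow.

yellow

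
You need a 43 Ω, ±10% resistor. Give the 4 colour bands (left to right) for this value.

yellow, orange, black, silver

43 Ω = 43 × 10^0.
4 → yellow
3 → orange
Multiplier 10^0 → black.
±10% tolerance → silver.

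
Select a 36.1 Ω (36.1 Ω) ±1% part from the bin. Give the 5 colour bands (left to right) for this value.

36.1 Ω = 361 × 10^-1.
3 → orange
6 → blue
1 → brown
Multiplier 10^-1 → gold.
±1% tolerance → brown.

orange, blue, brown, gold, brown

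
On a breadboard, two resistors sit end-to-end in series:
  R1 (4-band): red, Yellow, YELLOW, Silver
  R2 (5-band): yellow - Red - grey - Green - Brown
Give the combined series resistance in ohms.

R1: red, yellow → 24; yellow ×10^4 → 240000 Ω.
R2: yellow, red, grey → 428; green ×10^5 → 42800000 Ω.
Series: 240000 + 42800000 = 43040000 Ω.

43040000 Ω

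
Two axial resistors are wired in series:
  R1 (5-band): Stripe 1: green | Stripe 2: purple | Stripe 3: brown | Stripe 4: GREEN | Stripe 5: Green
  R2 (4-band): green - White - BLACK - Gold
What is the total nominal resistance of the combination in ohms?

57100059 Ω

R1: green, violet, brown → 571; green ×10^5 → 57100000 Ω.
R2: green, white → 59; black ×1 → 59 Ω.
Series: 57100000 + 59 = 57100059 Ω.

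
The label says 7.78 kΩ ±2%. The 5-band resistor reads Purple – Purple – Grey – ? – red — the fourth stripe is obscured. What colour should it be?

7780 Ω = 778 × 10^1.
The fourth band is the multiplier, 10^1, which is brown.

brown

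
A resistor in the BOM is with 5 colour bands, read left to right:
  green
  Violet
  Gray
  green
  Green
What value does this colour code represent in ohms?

57800000 Ω

Green → 5 (first significant figure)
Violet → 7 (second significant figure)
Grey → 8 (third significant figure)
Green → ×10^5 multiplier
578 × 100000 = 57800000 Ω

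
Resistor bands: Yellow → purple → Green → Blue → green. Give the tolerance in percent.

±0.5%

The last band, green, is the tolerance band.
Green corresponds to ±0.5%.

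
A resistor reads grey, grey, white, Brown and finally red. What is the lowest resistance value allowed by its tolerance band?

8712.2 Ω

Grey → 8 (first significant figure)
Grey → 8 (second significant figure)
White → 9 (third significant figure)
Brown → ×10 multiplier
Red → ±2% tolerance
889 × 10 = 8890 Ω
Lowest = 8890 × (1 − 2/100) = 8712.2 Ω.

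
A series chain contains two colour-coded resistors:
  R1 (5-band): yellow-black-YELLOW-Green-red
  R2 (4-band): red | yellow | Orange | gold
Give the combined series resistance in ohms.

R1: yellow, black, yellow → 404; green ×10^5 → 40400000 Ω.
R2: red, yellow → 24; orange ×10^3 → 24000 Ω.
Series: 40400000 + 24000 = 40424000 Ω.

40424000 Ω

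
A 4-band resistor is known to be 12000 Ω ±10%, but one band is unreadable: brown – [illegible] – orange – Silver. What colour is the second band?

red

12000 Ω = 12 × 10^3.
The second band gives digit 2 of the significand, and 2 is red.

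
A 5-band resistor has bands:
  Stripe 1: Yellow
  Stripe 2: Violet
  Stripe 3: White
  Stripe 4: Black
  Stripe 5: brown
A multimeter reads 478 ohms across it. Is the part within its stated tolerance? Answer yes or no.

yes

Yellow → 4 (first significant figure)
Violet → 7 (second significant figure)
White → 9 (third significant figure)
Black → ×1 multiplier
Brown → ±1% tolerance
479 × 1 = 479 Ω
Allowed range: 474.21 Ω to 483.79 Ω.
478 ohms lies inside that range.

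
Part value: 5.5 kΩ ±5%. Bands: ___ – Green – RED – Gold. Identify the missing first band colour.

5500 Ω = 55 × 10^2.
The first band gives digit 5 of the significand, and 5 is green.

green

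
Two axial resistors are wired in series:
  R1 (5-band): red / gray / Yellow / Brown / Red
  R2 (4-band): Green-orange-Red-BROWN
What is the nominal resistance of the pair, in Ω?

R1: red, grey, yellow → 284; brown ×10 → 2840 Ω.
R2: green, orange → 53; red ×10^2 → 5300 Ω.
Series: 2840 + 5300 = 8140 Ω.

8140 Ω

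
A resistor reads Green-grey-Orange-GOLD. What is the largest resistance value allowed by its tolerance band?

Green → 5 (first significant figure)
Grey → 8 (second significant figure)
Orange → ×10^3 multiplier
Gold → ±5% tolerance
58 × 1000 = 58000 Ω
Largest = 58000 × (1 + 5/100) = 60900 Ω.

60900 Ω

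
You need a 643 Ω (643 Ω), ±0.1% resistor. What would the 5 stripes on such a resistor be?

643 Ω = 643 × 10^0.
6 → blue
4 → yellow
3 → orange
Multiplier 10^0 → black.
±0.1% tolerance → violet.

blue, yellow, orange, black, violet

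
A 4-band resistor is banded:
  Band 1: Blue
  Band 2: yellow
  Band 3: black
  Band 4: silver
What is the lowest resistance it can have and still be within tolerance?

Blue → 6 (first significant figure)
Yellow → 4 (second significant figure)
Black → ×1 multiplier
Silver → ±10% tolerance
64 × 1 = 64 Ω
Lowest = 64 × (1 − 10/100) = 57.6 Ω.

57.6 Ω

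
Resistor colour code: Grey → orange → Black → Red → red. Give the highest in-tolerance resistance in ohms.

Grey → 8 (first significant figure)
Orange → 3 (second significant figure)
Black → 0 (third significant figure)
Red → ×10^2 multiplier
Red → ±2% tolerance
830 × 100 = 83000 Ω
Highest = 83000 × (1 + 2/100) = 84660 Ω.

84660 Ω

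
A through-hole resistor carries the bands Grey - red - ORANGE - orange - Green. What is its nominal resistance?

823000 Ω

Grey → 8 (first significant figure)
Red → 2 (second significant figure)
Orange → 3 (third significant figure)
Orange → ×10^3 multiplier
823 × 1000 = 823000 Ω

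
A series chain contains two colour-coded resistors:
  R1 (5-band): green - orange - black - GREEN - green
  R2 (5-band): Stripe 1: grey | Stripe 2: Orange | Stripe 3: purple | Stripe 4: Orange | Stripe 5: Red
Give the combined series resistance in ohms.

53837000 Ω

R1: green, orange, black → 530; green ×10^5 → 53000000 Ω.
R2: grey, orange, violet → 837; orange ×10^3 → 837000 Ω.
Series: 53000000 + 837000 = 53837000 Ω.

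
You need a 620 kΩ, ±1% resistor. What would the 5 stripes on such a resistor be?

620000 Ω = 620 × 10^3.
6 → blue
2 → red
0 → black
Multiplier 10^3 → orange.
±1% tolerance → brown.

blue, red, black, orange, brown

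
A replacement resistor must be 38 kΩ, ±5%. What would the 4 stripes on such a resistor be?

orange, grey, orange, gold

38000 Ω = 38 × 10^3.
3 → orange
8 → grey
Multiplier 10^3 → orange.
±5% tolerance → gold.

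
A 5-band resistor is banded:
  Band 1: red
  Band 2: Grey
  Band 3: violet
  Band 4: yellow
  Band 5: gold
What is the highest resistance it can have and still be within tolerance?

3013500 Ω

Red → 2 (first significant figure)
Grey → 8 (second significant figure)
Violet → 7 (third significant figure)
Yellow → ×10^4 multiplier
Gold → ±5% tolerance
287 × 10000 = 2870000 Ω
Highest = 2870000 × (1 + 5/100) = 3013500 Ω.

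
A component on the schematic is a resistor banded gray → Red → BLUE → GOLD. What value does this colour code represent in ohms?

Grey → 8 (first significant figure)
Red → 2 (second significant figure)
Blue → ×10^6 multiplier
82 × 1000000 = 82000000 Ω

82000000 Ω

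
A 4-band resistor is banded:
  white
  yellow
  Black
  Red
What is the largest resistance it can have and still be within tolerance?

White → 9 (first significant figure)
Yellow → 4 (second significant figure)
Black → ×1 multiplier
Red → ±2% tolerance
94 × 1 = 94 Ω
Largest = 94 × (1 + 2/100) = 95.88 Ω.

95.88 Ω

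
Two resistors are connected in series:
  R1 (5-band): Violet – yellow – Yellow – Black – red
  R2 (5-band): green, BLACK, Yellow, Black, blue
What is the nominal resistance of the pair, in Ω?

1248 Ω

R1: violet, yellow, yellow → 744; black ×1 → 744 Ω.
R2: green, black, yellow → 504; black ×1 → 504 Ω.
Series: 744 + 504 = 1248 Ω.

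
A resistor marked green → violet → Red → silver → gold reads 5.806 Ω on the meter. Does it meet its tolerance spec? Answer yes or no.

Green → 5 (first significant figure)
Violet → 7 (second significant figure)
Red → 2 (third significant figure)
Silver → ×0.01 multiplier
Gold → ±5% tolerance
572 × 0.01 = 5.72 Ω
Allowed range: 5.434 Ω to 6.006 Ω.
5.806 Ω lies inside that range.

yes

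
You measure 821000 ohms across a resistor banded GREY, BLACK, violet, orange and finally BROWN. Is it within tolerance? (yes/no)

no

Grey → 8 (first significant figure)
Black → 0 (second significant figure)
Violet → 7 (third significant figure)
Orange → ×10^3 multiplier
Brown → ±1% tolerance
807 × 1000 = 807000 Ω
Allowed range: 798930 Ω to 815070 Ω.
821000 ohms lies outside that range.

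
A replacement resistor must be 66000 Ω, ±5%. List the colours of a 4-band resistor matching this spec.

blue, blue, orange, gold

66000 Ω = 66 × 10^3.
6 → blue
6 → blue
Multiplier 10^3 → orange.
±5% tolerance → gold.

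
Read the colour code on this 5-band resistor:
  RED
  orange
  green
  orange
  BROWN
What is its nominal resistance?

Red → 2 (first significant figure)
Orange → 3 (second significant figure)
Green → 5 (third significant figure)
Orange → ×10^3 multiplier
235 × 1000 = 235000 Ω

235000 Ω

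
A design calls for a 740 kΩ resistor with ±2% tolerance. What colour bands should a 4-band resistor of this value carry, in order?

740000 Ω = 74 × 10^4.
7 → violet
4 → yellow
Multiplier 10^4 → yellow.
±2% tolerance → red.

violet, yellow, yellow, red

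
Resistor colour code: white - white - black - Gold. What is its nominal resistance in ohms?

99 Ω

White → 9 (first significant figure)
White → 9 (second significant figure)
Black → ×1 multiplier
99 × 1 = 99 Ω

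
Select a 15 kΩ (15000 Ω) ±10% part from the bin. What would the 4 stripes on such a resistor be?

brown, green, orange, silver

15000 Ω = 15 × 10^3.
1 → brown
5 → green
Multiplier 10^3 → orange.
±10% tolerance → silver.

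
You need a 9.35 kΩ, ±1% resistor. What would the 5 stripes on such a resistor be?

9350 Ω = 935 × 10^1.
9 → white
3 → orange
5 → green
Multiplier 10^1 → brown.
±1% tolerance → brown.

white, orange, green, brown, brown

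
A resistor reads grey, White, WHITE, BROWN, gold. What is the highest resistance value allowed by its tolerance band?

Grey → 8 (first significant figure)
White → 9 (second significant figure)
White → 9 (third significant figure)
Brown → ×10 multiplier
Gold → ±5% tolerance
899 × 10 = 8990 Ω
Highest = 8990 × (1 + 5/100) = 9439.5 Ω.

9439.5 Ω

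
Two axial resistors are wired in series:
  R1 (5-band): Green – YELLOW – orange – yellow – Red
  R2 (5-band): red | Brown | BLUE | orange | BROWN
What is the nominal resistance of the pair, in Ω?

R1: green, yellow, orange → 543; yellow ×10^4 → 5430000 Ω.
R2: red, brown, blue → 216; orange ×10^3 → 216000 Ω.
Series: 5430000 + 216000 = 5646000 Ω.

5646000 Ω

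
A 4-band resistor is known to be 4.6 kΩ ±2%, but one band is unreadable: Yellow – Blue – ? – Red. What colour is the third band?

4600 Ω = 46 × 10^2.
The third band is the multiplier, 10^2, which is red.

red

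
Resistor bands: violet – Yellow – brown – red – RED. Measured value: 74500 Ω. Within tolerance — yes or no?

Violet → 7 (first significant figure)
Yellow → 4 (second significant figure)
Brown → 1 (third significant figure)
Red → ×10^2 multiplier
Red → ±2% tolerance
741 × 100 = 74100 Ω
Allowed range: 72618 Ω to 75582 Ω.
74500 Ω lies inside that range.

yes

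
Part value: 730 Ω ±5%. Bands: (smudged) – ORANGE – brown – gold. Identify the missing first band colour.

violet

730 Ω = 73 × 10^1.
The first band gives digit 7 of the significand, and 7 is violet.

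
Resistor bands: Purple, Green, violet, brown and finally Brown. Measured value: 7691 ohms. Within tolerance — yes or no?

no

Violet → 7 (first significant figure)
Green → 5 (second significant figure)
Violet → 7 (third significant figure)
Brown → ×10 multiplier
Brown → ±1% tolerance
757 × 10 = 7570 Ω
Allowed range: 7494.3 Ω to 7645.7 Ω.
7691 ohms lies outside that range.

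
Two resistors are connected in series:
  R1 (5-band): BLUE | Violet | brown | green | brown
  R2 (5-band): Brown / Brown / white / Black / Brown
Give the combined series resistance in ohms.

R1: blue, violet, brown → 671; green ×10^5 → 67100000 Ω.
R2: brown, brown, white → 119; black ×1 → 119 Ω.
Series: 67100000 + 119 = 67100119 Ω.

67100119 Ω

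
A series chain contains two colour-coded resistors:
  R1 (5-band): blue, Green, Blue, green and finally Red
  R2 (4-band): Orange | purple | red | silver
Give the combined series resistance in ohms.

R1: blue, green, blue → 656; green ×10^5 → 65600000 Ω.
R2: orange, violet → 37; red ×10^2 → 3700 Ω.
Series: 65600000 + 3700 = 65603700 Ω.

65603700 Ω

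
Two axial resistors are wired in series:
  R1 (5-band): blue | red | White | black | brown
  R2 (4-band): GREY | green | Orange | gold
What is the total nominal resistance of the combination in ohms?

R1: blue, red, white → 629; black ×1 → 629 Ω.
R2: grey, green → 85; orange ×10^3 → 85000 Ω.
Series: 629 + 85000 = 85629 Ω.

85629 Ω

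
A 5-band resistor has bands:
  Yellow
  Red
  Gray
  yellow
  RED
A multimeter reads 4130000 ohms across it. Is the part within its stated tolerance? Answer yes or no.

no

Yellow → 4 (first significant figure)
Red → 2 (second significant figure)
Grey → 8 (third significant figure)
Yellow → ×10^4 multiplier
Red → ±2% tolerance
428 × 10000 = 4280000 Ω
Allowed range: 4194400 Ω to 4365600 Ω.
4130000 ohms lies outside that range.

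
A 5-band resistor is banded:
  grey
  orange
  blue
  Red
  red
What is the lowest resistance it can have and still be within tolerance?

Grey → 8 (first significant figure)
Orange → 3 (second significant figure)
Blue → 6 (third significant figure)
Red → ×10^2 multiplier
Red → ±2% tolerance
836 × 100 = 83600 Ω
Lowest = 83600 × (1 − 2/100) = 81928 Ω.

81928 Ω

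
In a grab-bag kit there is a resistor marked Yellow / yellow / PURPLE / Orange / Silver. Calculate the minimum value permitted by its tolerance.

402300 Ω

Yellow → 4 (first significant figure)
Yellow → 4 (second significant figure)
Violet → 7 (third significant figure)
Orange → ×10^3 multiplier
Silver → ±10% tolerance
447 × 1000 = 447000 Ω
Minimum = 447000 × (1 − 10/100) = 402300 Ω.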